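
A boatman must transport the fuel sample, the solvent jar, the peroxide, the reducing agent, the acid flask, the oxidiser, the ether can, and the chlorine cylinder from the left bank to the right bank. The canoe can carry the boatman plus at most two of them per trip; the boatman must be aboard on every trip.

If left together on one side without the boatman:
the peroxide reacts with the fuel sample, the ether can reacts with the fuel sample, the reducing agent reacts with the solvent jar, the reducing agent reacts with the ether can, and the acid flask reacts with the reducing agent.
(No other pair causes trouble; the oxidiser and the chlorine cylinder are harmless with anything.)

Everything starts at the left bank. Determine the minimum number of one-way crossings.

Counting alone: the boatman can take at most 2 across per trip to the right bank, so moving all 8 needs at least 4 loaded trips out, with a return between consecutive ones — at least 7 crossings.
The safety rule pushes this higher. Following every safe sequence of crossings, the most of the 8 that can be at the right bank as the canoe arrives there on crossing 7 is 7 — never all 8.
So no plan with fewer than 9 crossings exists, and this one achieves 9:
1. Boatman goes to the right bank with the fuel sample and the reducing agent.  [the left bank: the acid flask, the chlorine cylinder, the ether can, the oxidiser, the peroxide, the solvent jar | the right bank: the fuel sample, the reducing agent]
2. Boatman goes back to the left bank alone.  [the left bank: the acid flask, the chlorine cylinder, the ether can, the oxidiser, the peroxide, the solvent jar | the right bank: the fuel sample, the reducing agent]
3. Boatman goes to the right bank with the peroxide and the solvent jar.  [the left bank: the acid flask, the chlorine cylinder, the ether can, the oxidiser | the right bank: the fuel sample, the peroxide, the reducing agent, the solvent jar]
4. Boatman goes back to the left bank with the fuel sample and the reducing agent.  [the left bank: the acid flask, the chlorine cylinder, the ether can, the fuel sample, the oxidiser, the reducing agent | the right bank: the peroxide, the solvent jar]
5. Boatman goes to the right bank with the acid flask and the ether can.  [the left bank: the chlorine cylinder, the fuel sample, the oxidiser, the reducing agent | the right bank: the acid flask, the ether can, the peroxide, the solvent jar]
6. Boatman goes back to the left bank alone.  [the left bank: the chlorine cylinder, the fuel sample, the oxidiser, the reducing agent | the right bank: the acid flask, the ether can, the peroxide, the solvent jar]
7. Boatman goes to the right bank with the chlorine cylinder and the oxidiser.  [the left bank: the fuel sample, the reducing agent | the right bank: the acid flask, the chlorine cylinder, the ether can, the oxidiser, the peroxide, the solvent jar]
8. Boatman goes back to the left bank alone.  [the left bank: the fuel sample, the reducing agent | the right bank: the acid flask, the chlorine cylinder, the ether can, the oxidiser, the peroxide, the solvent jar]
9. Boatman goes to the right bank with the fuel sample and the reducing agent.  [the left bank: — | the right bank: the acid flask, the chlorine cylinder, the ether can, the fuel sample, the oxidiser, the peroxide, the reducing agent, the solvent jar]

9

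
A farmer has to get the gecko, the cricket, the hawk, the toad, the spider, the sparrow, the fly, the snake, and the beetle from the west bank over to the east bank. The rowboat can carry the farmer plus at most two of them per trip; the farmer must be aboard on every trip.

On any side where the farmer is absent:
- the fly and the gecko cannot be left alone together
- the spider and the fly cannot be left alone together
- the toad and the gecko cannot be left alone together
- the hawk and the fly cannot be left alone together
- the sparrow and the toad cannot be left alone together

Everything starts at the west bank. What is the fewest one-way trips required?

Counting alone: the farmer can take at most 2 across per trip to the east bank, so moving all 9 needs at least 5 loaded trips out, with a return between consecutive ones — at least 9 crossings.
The safety rule pushes this higher. Following every safe sequence of crossings, the most of the 9 that can be at the east bank as the rowboat arrives there on crossing 9 is 8 — never all 9.
So no plan with fewer than 11 crossings exists, and this one achieves 11:
1. Farmer goes to the east bank with the fly and the toad.  [the west bank: the beetle, the cricket, the gecko, the hawk, the snake, the sparrow, the spider | the east bank: the fly, the toad]
2. Farmer goes back to the west bank alone.  [the west bank: the beetle, the cricket, the gecko, the hawk, the snake, the sparrow, the spider | the east bank: the fly, the toad]
3. Farmer goes to the east bank with the cricket.  [the west bank: the beetle, the gecko, the hawk, the snake, the sparrow, the spider | the east bank: the cricket, the fly, the toad]
4. Farmer goes back to the west bank alone.  [the west bank: the beetle, the gecko, the hawk, the snake, the sparrow, the spider | the east bank: the cricket, the fly, the toad]
5. Farmer goes to the east bank with the gecko and the hawk.  [the west bank: the beetle, the snake, the sparrow, the spider | the east bank: the cricket, the fly, the gecko, the hawk, the toad]
6. Farmer goes back to the west bank with the fly and the toad.  [the west bank: the beetle, the fly, the snake, the sparrow, the spider, the toad | the east bank: the cricket, the gecko, the hawk]
7. Farmer goes to the east bank with the sparrow and the spider.  [the west bank: the beetle, the fly, the snake, the toad | the east bank: the cricket, the gecko, the hawk, the sparrow, the spider]
8. Farmer goes back to the west bank alone.  [the west bank: the beetle, the fly, the snake, the toad | the east bank: the cricket, the gecko, the hawk, the sparrow, the spider]
9. Farmer goes to the east bank with the beetle and the snake.  [the west bank: the fly, the toad | the east bank: the beetle, the cricket, the gecko, the hawk, the snake, the sparrow, the spider]
10. Farmer goes back to the west bank alone.  [the west bank: the fly, the toad | the east bank: the beetle, the cricket, the gecko, the hawk, the snake, the sparrow, the spider]
11. Farmer goes to the east bank with the fly and the toad.  [the west bank: — | the east bank: the beetle, the cricket, the fly, the gecko, the hawk, the snake, the sparrow, the spider, the toad]

11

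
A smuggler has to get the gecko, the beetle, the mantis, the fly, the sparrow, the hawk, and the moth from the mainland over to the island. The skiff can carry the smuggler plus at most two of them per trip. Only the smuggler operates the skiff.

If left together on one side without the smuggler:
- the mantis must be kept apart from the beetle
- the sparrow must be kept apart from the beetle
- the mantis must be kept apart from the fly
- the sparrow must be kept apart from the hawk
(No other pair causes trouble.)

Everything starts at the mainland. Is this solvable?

Yes

1. Smuggler goes to the island with the mantis and the sparrow.
2. Smuggler goes back to the mainland alone.
3. Smuggler goes to the island with the gecko.
4. Smuggler goes back to the mainland alone.
5. Smuggler goes to the island with the beetle and the fly.
6. Smuggler goes back to the mainland with the mantis and the sparrow.
7. Smuggler goes to the island with the hawk and the moth.
8. Smuggler goes back to the mainland alone.
9. Smuggler goes to the island with the mantis and the sparrow.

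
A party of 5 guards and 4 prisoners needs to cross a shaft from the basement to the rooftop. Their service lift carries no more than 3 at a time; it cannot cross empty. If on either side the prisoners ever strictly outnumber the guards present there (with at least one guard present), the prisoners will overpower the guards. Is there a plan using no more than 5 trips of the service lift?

No

Counting alone: each trip to the rooftop takes at most 3 across and each return brings at least 1 back, so after t trips out (and t−1 returns) at most 3t − (t−1) of the 9 are across; that first reaches 9 at t = 4, so at least 7 crossings are needed.
Since 5 < 7, 5 crossings cannot be enough. (The shortest complete plan in fact takes 7:)
1. 3 prisoners → the rooftop.  (the basement: 5G 1P; the rooftop: 0G 3P)
2. 1 prisoner ← the basement.  (the basement: 5G 2P; the rooftop: 0G 2P)
3. 3 guards → the rooftop.  (the basement: 2G 2P; the rooftop: 3G 2P)
4. 1 guard ← the basement.  (the basement: 3G 2P; the rooftop: 2G 2P)
5. 2 guards and 1 prisoner → the rooftop.  (the basement: 1G 1P; the rooftop: 4G 3P)
6. 1 guard ← the basement.  (the basement: 2G 1P; the rooftop: 3G 3P)
7. 2 guards and 1 prisoner → the rooftop.  (the basement: 0G 0P; the rooftop: 5G 4P)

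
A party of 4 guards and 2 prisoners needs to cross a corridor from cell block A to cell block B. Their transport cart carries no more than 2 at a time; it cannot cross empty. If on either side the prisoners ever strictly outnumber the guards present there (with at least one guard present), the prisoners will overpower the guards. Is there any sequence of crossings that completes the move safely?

1. 2 prisoners → cell block B.  (cell block A: 4G 0P; cell block B: 0G 2P)
2. 1 prisoner ← cell block A.  (cell block A: 4G 1P; cell block B: 0G 1P)
3. 2 guards → cell block B.  (cell block A: 2G 1P; cell block B: 2G 1P)
4. 1 prisoner ← cell block A.  (cell block A: 2G 2P; cell block B: 2G 0P)
5. 2 prisoners → cell block B.  (cell block A: 2G 0P; cell block B: 2G 2P)
6. 1 prisoner ← cell block A.  (cell block A: 2G 1P; cell block B: 2G 1P)
7. 1 guard and 1 prisoner → cell block B.  (cell block A: 1G 0P; cell block B: 3G 2P)
8. 1 prisoner ← cell block A.  (cell block A: 1G 1P; cell block B: 3G 1P)
9. 1 guard and 1 prisoner → cell block B.  (cell block A: 0G 0P; cell block B: 4G 2P)

Yes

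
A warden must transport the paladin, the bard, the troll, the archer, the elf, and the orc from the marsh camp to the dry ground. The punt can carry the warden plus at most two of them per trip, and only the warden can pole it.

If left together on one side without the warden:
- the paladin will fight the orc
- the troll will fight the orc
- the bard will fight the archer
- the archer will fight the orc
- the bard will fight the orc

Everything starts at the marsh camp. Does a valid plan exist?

1. Warden goes to the dry ground with the bard and the orc.
2. Warden goes back to the marsh camp with the bard.
3. Warden goes to the dry ground with the bard and the paladin.
4. Warden goes back to the marsh camp with the orc.
5. Warden goes to the dry ground with the archer and the troll.
6. Warden goes back to the marsh camp with the bard.
7. Warden goes to the dry ground with the bard and the elf.
8. Warden goes back to the marsh camp with the bard.
9. Warden goes to the dry ground with the bard and the orc.

Yes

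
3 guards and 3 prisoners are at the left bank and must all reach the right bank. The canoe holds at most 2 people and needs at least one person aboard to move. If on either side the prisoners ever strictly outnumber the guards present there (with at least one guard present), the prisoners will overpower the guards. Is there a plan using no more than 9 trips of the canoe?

No

Counting alone: each trip to the right bank takes at most 2 across and each return brings at least 1 back, so after t trips out (and t−1 returns) at most 2t − (t−1) of the 6 are across; that first reaches 6 at t = 5, so at least 9 crossings are needed.
The safety rule pushes this higher. Following every safe sequence of crossings, the most of the 6 that can be at the right bank as the canoe arrives there on crossing 9 is 5 — never all 6.
So the move cannot be finished within 9 crossings. (The shortest complete plan takes 11:)
1. 2 prisoners → the right bank.  (the left bank: 3G 1P; the right bank: 0G 2P)
2. 1 prisoner ← the left bank.  (the left bank: 3G 2P; the right bank: 0G 1P)
3. 2 prisoners → the right bank.  (the left bank: 3G 0P; the right bank: 0G 3P)
4. 1 prisoner ← the left bank.  (the left bank: 3G 1P; the right bank: 0G 2P)
5. 2 guards → the right bank.  (the left bank: 1G 1P; the right bank: 2G 2P)
6. 1 guard and 1 prisoner ← the left bank.  (the left bank: 2G 2P; the right bank: 1G 1P)
7. 2 guards → the right bank.  (the left bank: 0G 2P; the right bank: 3G 1P)
8. 1 prisoner ← the left bank.  (the left bank: 0G 3P; the right bank: 3G 0P)
9. 2 prisoners → the right bank.  (the left bank: 0G 1P; the right bank: 3G 2P)
10. 1 prisoner ← the left bank.  (the left bank: 0G 2P; the right bank: 3G 1P)
11. 2 prisoners → the right bank.  (the left bank: 0G 0P; the right bank: 3G 3P)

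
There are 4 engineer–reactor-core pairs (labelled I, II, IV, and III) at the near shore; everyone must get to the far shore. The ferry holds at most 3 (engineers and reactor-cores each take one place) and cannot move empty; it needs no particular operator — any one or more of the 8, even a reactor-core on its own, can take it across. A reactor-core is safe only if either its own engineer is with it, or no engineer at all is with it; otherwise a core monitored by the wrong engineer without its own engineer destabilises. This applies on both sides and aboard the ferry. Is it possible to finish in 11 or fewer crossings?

Yes

Yes — this plan uses 9 crossings (≤ 11):
1. engineer I and reactor-core I cross → the far shore.
2. engineer I crosses ← the near shore.
3. engineer I, engineer II, and reactor-core II cross → the far shore.
4. engineer I and reactor-core I cross ← the near shore.
5. engineer I, engineer III, and engineer IV cross → the far shore.
6. reactor-core II crosses ← the near shore.
7. reactor-core I and reactor-core II cross → the far shore.
8. reactor-core I crosses ← the near shore.
9. reactor-core I, reactor-core III, and reactor-core IV cross → the far shore.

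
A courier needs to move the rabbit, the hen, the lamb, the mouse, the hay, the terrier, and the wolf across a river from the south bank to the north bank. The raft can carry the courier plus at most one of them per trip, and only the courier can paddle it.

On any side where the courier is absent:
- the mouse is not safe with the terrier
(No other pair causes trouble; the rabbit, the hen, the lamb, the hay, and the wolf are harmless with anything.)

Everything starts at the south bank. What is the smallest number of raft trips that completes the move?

Counting alone: the courier can take at most 1 across per trip to the north bank, so moving all 7 needs at least 7 loaded trips out, with a return between consecutive ones — at least 13 crossings.
The plan below uses exactly 13 crossings, so it is optimal:
1. Courier goes to the north bank with the mouse.  [the south bank: the hay, the hen, the lamb, the rabbit, the terrier, the wolf | the north bank: the mouse]
2. Courier goes back to the south bank alone.  [the south bank: the hay, the hen, the lamb, the rabbit, the terrier, the wolf | the north bank: the mouse]
3. Courier goes to the north bank with the rabbit.  [the south bank: the hay, the hen, the lamb, the terrier, the wolf | the north bank: the mouse, the rabbit]
4. Courier goes back to the south bank alone.  [the south bank: the hay, the hen, the lamb, the terrier, the wolf | the north bank: the mouse, the rabbit]
5. Courier goes to the north bank with the hen.  [the south bank: the hay, the lamb, the terrier, the wolf | the north bank: the hen, the mouse, the rabbit]
6. Courier goes back to the south bank alone.  [the south bank: the hay, the lamb, the terrier, the wolf | the north bank: the hen, the mouse, the rabbit]
7. Courier goes to the north bank with the lamb.  [the south bank: the hay, the terrier, the wolf | the north bank: the hen, the lamb, the mouse, the rabbit]
8. Courier goes back to the south bank alone.  [the south bank: the hay, the terrier, the wolf | the north bank: the hen, the lamb, the mouse, the rabbit]
9. Courier goes to the north bank with the hay.  [the south bank: the terrier, the wolf | the north bank: the hay, the hen, the lamb, the mouse, the rabbit]
10. Courier goes back to the south bank alone.  [the south bank: the terrier, the wolf | the north bank: the hay, the hen, the lamb, the mouse, the rabbit]
11. Courier goes to the north bank with the wolf.  [the south bank: the terrier | the north bank: the hay, the hen, the lamb, the mouse, the rabbit, the wolf]
12. Courier goes back to the south bank alone.  [the south bank: the terrier | the north bank: the hay, the hen, the lamb, the mouse, the rabbit, the wolf]
13. Courier goes to the north bank with the terrier.  [the south bank: — | the north bank: the hay, the hen, the lamb, the mouse, the rabbit, the terrier, the wolf]

13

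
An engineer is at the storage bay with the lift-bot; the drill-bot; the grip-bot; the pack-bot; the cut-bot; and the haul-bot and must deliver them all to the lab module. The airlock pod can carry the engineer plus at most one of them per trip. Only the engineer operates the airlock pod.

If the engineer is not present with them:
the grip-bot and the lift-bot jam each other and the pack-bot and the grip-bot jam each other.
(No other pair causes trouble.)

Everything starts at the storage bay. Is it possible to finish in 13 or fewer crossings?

Yes — this plan uses 13 crossings (≤ 13):
1. Engineer goes to the lab module with the grip-bot.
2. Engineer goes back to the storage bay alone.
3. Engineer goes to the lab module with the lift-bot.
4. Engineer goes back to the storage bay with the grip-bot.
5. Engineer goes to the lab module with the pack-bot.
6. Engineer goes back to the storage bay alone.
7. Engineer goes to the lab module with the drill-bot.
8. Engineer goes back to the storage bay alone.
9. Engineer goes to the lab module with the cut-bot.
10. Engineer goes back to the storage bay alone.
11. Engineer goes to the lab module with the haul-bot.
12. Engineer goes back to the storage bay alone.
13. Engineer goes to the lab module with the grip-bot.

Yes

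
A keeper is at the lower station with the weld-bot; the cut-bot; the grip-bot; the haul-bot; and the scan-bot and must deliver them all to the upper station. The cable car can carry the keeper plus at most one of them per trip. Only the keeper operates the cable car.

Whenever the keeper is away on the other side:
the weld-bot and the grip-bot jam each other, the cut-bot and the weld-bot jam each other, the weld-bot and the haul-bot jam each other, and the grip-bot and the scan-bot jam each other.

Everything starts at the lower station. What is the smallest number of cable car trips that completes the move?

Whatever the first load, the items left behind include a forbidden pair without the keeper. No opening move is safe, so no plan exists.

impossible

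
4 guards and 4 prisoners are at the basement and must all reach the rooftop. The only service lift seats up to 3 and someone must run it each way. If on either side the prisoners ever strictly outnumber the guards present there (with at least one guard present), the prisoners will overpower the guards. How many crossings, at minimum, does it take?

9

Counting alone: each trip to the rooftop takes at most 3 across and each return brings at least 1 back, so after t trips out (and t−1 returns) at most 3t − (t−1) of the 8 are across; that first reaches 8 at t = 4, so at least 7 crossings are needed.
The safety rule pushes this higher. Following every safe sequence of crossings, the most of the 8 that can be at the rooftop as the service lift arrives there on crossing 7 is 7 — never all 8.
So no plan with fewer than 9 crossings exists, and this one achieves 9:
1. 2 prisoners → the rooftop.  (the basement: 4G 2P; the rooftop: 0G 2P)
2. 1 prisoner ← the basement.  (the basement: 4G 3P; the rooftop: 0G 1P)
3. 3 prisoners → the rooftop.  (the basement: 4G 0P; the rooftop: 0G 4P)
4. 1 prisoner ← the basement.  (the basement: 4G 1P; the rooftop: 0G 3P)
5. 3 guards → the rooftop.  (the basement: 1G 1P; the rooftop: 3G 3P)
6. 1 guard and 1 prisoner ← the basement.  (the basement: 2G 2P; the rooftop: 2G 2P)
7. 2 guards → the rooftop.  (the basement: 0G 2P; the rooftop: 4G 2P)
8. 1 prisoner ← the basement.  (the basement: 0G 3P; the rooftop: 4G 1P)
9. 3 prisoners → the rooftop.  (the basement: 0G 0P; the rooftop: 4G 4P)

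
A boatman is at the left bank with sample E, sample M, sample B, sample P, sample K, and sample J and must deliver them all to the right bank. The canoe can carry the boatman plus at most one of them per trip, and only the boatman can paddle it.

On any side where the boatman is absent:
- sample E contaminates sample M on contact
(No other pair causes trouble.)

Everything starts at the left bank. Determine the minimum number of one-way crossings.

11

Counting alone: the boatman can take at most 1 across per trip to the right bank, so moving all 6 needs at least 6 loaded trips out, with a return between consecutive ones — at least 11 crossings.
The plan below uses exactly 11 crossings, so it is optimal:
1. Boatman goes to the right bank with sample E.  [the left bank: sample B, sample J, sample K, sample M, sample P | the right bank: sample E]
2. Boatman goes back to the left bank alone.  [the left bank: sample B, sample J, sample K, sample M, sample P | the right bank: sample E]
3. Boatman goes to the right bank with sample B.  [the left bank: sample J, sample K, sample M, sample P | the right bank: sample B, sample E]
4. Boatman goes back to the left bank alone.  [the left bank: sample J, sample K, sample M, sample P | the right bank: sample B, sample E]
5. Boatman goes to the right bank with sample P.  [the left bank: sample J, sample K, sample M | the right bank: sample B, sample E, sample P]
6. Boatman goes back to the left bank alone.  [the left bank: sample J, sample K, sample M | the right bank: sample B, sample E, sample P]
7. Boatman goes to the right bank with sample K.  [the left bank: sample J, sample M | the right bank: sample B, sample E, sample K, sample P]
8. Boatman goes back to the left bank alone.  [the left bank: sample J, sample M | the right bank: sample B, sample E, sample K, sample P]
9. Boatman goes to the right bank with sample J.  [the left bank: sample M | the right bank: sample B, sample E, sample J, sample K, sample P]
10. Boatman goes back to the left bank alone.  [the left bank: sample M | the right bank: sample B, sample E, sample J, sample K, sample P]
11. Boatman goes to the right bank with sample M.  [the left bank: — | the right bank: sample B, sample E, sample J, sample K, sample M, sample P]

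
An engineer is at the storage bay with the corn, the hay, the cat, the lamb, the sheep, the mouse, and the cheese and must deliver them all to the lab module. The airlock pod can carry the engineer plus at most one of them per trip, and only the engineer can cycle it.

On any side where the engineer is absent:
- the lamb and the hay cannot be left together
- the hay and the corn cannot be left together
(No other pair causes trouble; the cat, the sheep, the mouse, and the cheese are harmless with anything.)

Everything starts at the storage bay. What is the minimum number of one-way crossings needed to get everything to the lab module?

Counting alone: the engineer can take at most 1 across per trip to the lab module, so moving all 7 needs at least 7 loaded trips out, with a return between consecutive ones — at least 13 crossings.
The safety rule pushes this higher. Following every safe sequence of crossings, the most of the 7 that can be at the lab module as the airlock pod arrives there on crossing 13 is 6 — never all 7.
So no plan with fewer than 15 crossings exists, and this one achieves 15:
1. Engineer goes to the lab module with the hay.
2. Engineer goes back to the storage bay alone.
3. Engineer goes to the lab module with the corn.
4. Engineer goes back to the storage bay with the hay.
5. Engineer goes to the lab module with the lamb.
6. Engineer goes back to the storage bay alone.
7. Engineer goes to the lab module with the cat.
8. Engineer goes back to the storage bay alone.
9. Engineer goes to the lab module with the sheep.
10. Engineer goes back to the storage bay alone.
11. Engineer goes to the lab module with the mouse.
12. Engineer goes back to the storage bay alone.
13. Engineer goes to the lab module with the cheese.
14. Engineer goes back to the storage bay alone.
15. Engineer goes to the lab module with the hay.

15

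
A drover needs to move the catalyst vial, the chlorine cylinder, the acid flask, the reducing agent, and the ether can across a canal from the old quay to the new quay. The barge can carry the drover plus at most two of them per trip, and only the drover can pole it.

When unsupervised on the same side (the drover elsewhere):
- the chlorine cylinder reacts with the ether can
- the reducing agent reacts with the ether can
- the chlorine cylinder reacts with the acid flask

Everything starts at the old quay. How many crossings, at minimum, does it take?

Counting alone: the drover can take at most 2 across per trip to the new quay, so moving all 5 needs at least 3 loaded trips out, with a return between consecutive ones — at least 5 crossings.
The plan below uses exactly 5 crossings, so it is optimal:
1. Drover goes to the new quay with the chlorine cylinder and the reducing agent.  [the old quay: the acid flask, the catalyst vial, the ether can | the new quay: the chlorine cylinder, the reducing agent]
2. Drover goes back to the old quay alone.  [the old quay: the acid flask, the catalyst vial, the ether can | the new quay: the chlorine cylinder, the reducing agent]
3. Drover goes to the new quay with the catalyst vial.  [the old quay: the acid flask, the ether can | the new quay: the catalyst vial, the chlorine cylinder, the reducing agent]
4. Drover goes back to the old quay alone.  [the old quay: the acid flask, the ether can | the new quay: the catalyst vial, the chlorine cylinder, the reducing agent]
5. Drover goes to the new quay with the acid flask and the ether can.  [the old quay: — | the new quay: the acid flask, the catalyst vial, the chlorine cylinder, the ether can, the reducing agent]

5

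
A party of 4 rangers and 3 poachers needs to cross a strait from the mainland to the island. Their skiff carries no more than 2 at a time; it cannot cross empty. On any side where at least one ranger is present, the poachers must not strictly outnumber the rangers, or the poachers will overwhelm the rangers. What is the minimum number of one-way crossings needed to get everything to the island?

11

Counting alone: each trip to the island takes at most 2 across and each return brings at least 1 back, so after t trips out (and t−1 returns) at most 2t − (t−1) of the 7 are across; that first reaches 7 at t = 6, so at least 11 crossings are needed.
The plan below uses exactly 11 crossings, so it is optimal:
1. 2 poachers → the island.  (the mainland: 4R 1P; the island: 0R 2P)
2. 1 poacher ← the mainland.  (the mainland: 4R 2P; the island: 0R 1P)
3. 2 poachers → the island.  (the mainland: 4R 0P; the island: 0R 3P)
4. 1 poacher ← the mainland.  (the mainland: 4R 1P; the island: 0R 2P)
5. 2 rangers → the island.  (the mainland: 2R 1P; the island: 2R 2P)
6. 1 poacher ← the mainland.  (the mainland: 2R 2P; the island: 2R 1P)
7. 1 ranger and 1 poacher → the island.  (the mainland: 1R 1P; the island: 3R 2P)
8. 1 ranger ← the mainland.  (the mainland: 2R 1P; the island: 2R 2P)
9. 1 ranger and 1 poacher → the island.  (the mainland: 1R 0P; the island: 3R 3P)
10. 1 poacher ← the mainland.  (the mainland: 1R 1P; the island: 3R 2P)
11. 1 ranger and 1 poacher → the island.  (the mainland: 0R 0P; the island: 4R 3P)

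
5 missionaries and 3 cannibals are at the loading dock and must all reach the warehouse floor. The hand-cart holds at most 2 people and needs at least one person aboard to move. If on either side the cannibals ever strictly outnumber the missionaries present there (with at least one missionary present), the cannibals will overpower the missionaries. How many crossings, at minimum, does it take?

Counting alone: each trip to the warehouse floor takes at most 2 across and each return brings at least 1 back, so after t trips out (and t−1 returns) at most 2t − (t−1) of the 8 are across; that first reaches 8 at t = 7, so at least 13 crossings are needed.
The plan below uses exactly 13 crossings, so it is optimal:
1. 2 cannibals → the warehouse floor.  (the loading dock: 5M 1C; the warehouse floor: 0M 2C)
2. 1 cannibal ← the loading dock.  (the loading dock: 5M 2C; the warehouse floor: 0M 1C)
3. 2 cannibals → the warehouse floor.  (the loading dock: 5M 0C; the warehouse floor: 0M 3C)
4. 1 cannibal ← the loading dock.  (the loading dock: 5M 1C; the warehouse floor: 0M 2C)
5. 2 missionaries → the warehouse floor.  (the loading dock: 3M 1C; the warehouse floor: 2M 2C)
6. 1 cannibal ← the loading dock.  (the loading dock: 3M 2C; the warehouse floor: 2M 1C)
7. 1 missionary and 1 cannibal → the warehouse floor.  (the loading dock: 2M 1C; the warehouse floor: 3M 2C)
8. 1 cannibal ← the loading dock.  (the loading dock: 2M 2C; the warehouse floor: 3M 1C)
9. 2 cannibals → the warehouse floor.  (the loading dock: 2M 0C; the warehouse floor: 3M 3C)
10. 1 cannibal ← the loading dock.  (the loading dock: 2M 1C; the warehouse floor: 3M 2C)
11. 1 missionary and 1 cannibal → the warehouse floor.  (the loading dock: 1M 0C; the warehouse floor: 4M 3C)
12. 1 cannibal ← the loading dock.  (the loading dock: 1M 1C; the warehouse floor: 4M 2C)
13. 1 missionary and 1 cannibal → the warehouse floor.  (the loading dock: 0M 0C; the warehouse floor: 5M 3C)

13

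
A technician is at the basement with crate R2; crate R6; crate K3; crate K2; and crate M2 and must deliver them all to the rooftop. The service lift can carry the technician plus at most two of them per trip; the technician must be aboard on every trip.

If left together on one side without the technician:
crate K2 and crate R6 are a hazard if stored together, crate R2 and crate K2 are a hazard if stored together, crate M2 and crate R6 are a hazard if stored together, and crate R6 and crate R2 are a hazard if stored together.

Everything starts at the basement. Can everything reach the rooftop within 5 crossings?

Counting alone: the technician can take at most 2 across per trip to the rooftop, so moving all 5 needs at least 3 loaded trips out, with a return between consecutive ones — at least 5 crossings.
The safety rule pushes this higher. Following every safe sequence of crossings, the most of the 5 that can be at the rooftop as the service lift arrives there on crossing 5 is 4 — never all 5.
So the move cannot be finished within 5 crossings. (The shortest complete plan takes 7:)
1. Technician goes to the rooftop with crate R2 and crate R6.
2. Technician goes back to the basement with crate R2.
3. Technician goes to the rooftop with crate K3 and crate R2.
4. Technician goes back to the basement with crate R2.
5. Technician goes to the rooftop with crate M2 and crate R2.
6. Technician goes back to the basement with crate R6.
7. Technician goes to the rooftop with crate K2 and crate R6.

No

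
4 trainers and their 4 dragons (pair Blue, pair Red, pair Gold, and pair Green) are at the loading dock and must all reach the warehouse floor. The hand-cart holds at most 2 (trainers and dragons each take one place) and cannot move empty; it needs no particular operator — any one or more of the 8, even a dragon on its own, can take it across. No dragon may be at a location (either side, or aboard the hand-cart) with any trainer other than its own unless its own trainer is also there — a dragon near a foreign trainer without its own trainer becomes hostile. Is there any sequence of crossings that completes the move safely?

Following every safe sequence of crossings from the start, the most of the 8 that can be at the warehouse floor as the hand-cart arrives there on crossings 1, 3, 5 is 2, 3, 4 respectively; the best ever achieved is 4 of 8.
From crossing 7 on, no configuration arises that was not already reachable earlier: only 44 distinct safe configurations (who is on which side, and where the hand-cart is) can ever be reached, none of them has everyone across, and every continuation just revisits them. So no valid plan exists.

No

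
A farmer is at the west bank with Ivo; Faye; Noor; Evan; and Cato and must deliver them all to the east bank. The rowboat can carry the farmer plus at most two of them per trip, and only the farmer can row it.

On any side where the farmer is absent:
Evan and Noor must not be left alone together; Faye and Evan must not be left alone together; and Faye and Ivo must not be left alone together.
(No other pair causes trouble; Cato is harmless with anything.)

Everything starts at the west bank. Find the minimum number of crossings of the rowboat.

Counting alone: the farmer can take at most 2 across per trip to the east bank, so moving all 5 needs at least 3 loaded trips out, with a return between consecutive ones — at least 5 crossings.
The plan below uses exactly 5 crossings, so it is optimal:
1. Farmer goes to the east bank with Evan and Ivo.  [the west bank: Cato, Faye, Noor | the east bank: Evan, Ivo]
2. Farmer goes back to the west bank alone.  [the west bank: Cato, Faye, Noor | the east bank: Evan, Ivo]
3. Farmer goes to the east bank with Cato.  [the west bank: Faye, Noor | the east bank: Cato, Evan, Ivo]
4. Farmer goes back to the west bank alone.  [the west bank: Faye, Noor | the east bank: Cato, Evan, Ivo]
5. Farmer goes to the east bank with Faye and Noor.  [the west bank: — | the east bank: Cato, Evan, Faye, Ivo, Noor]

5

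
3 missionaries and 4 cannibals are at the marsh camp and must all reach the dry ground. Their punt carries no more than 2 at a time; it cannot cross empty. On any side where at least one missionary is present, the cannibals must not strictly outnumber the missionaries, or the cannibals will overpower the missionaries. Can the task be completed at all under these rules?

No

The cannibals already outnumber the missionaries at the marsh camp before anyone moves, so the starting position itself is disallowed.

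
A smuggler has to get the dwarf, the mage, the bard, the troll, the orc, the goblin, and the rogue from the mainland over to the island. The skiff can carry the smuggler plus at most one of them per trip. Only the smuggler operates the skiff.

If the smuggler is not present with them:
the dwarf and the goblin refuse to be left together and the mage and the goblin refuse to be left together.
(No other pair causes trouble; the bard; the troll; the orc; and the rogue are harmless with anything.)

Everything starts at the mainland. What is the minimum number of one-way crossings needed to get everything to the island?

15

Counting alone: the smuggler can take at most 1 across per trip to the island, so moving all 7 needs at least 7 loaded trips out, with a return between consecutive ones — at least 13 crossings.
The safety rule pushes this higher. Following every safe sequence of crossings, the most of the 7 that can be at the island as the skiff arrives there on crossing 13 is 6 — never all 7.
So no plan with fewer than 15 crossings exists, and this one achieves 15:
1. Smuggler goes to the island with the goblin.  [the mainland: the bard, the dwarf, the mage, the orc, the rogue, the troll | the island: the goblin]
2. Smuggler goes back to the mainland alone.  [the mainland: the bard, the dwarf, the mage, the orc, the rogue, the troll | the island: the goblin]
3. Smuggler goes to the island with the dwarf.  [the mainland: the bard, the mage, the orc, the rogue, the troll | the island: the dwarf, the goblin]
4. Smuggler goes back to the mainland with the goblin.  [the mainland: the bard, the goblin, the mage, the orc, the rogue, the troll | the island: the dwarf]
5. Smuggler goes to the island with the mage.  [the mainland: the bard, the goblin, the orc, the rogue, the troll | the island: the dwarf, the mage]
6. Smuggler goes back to the mainland alone.  [the mainland: the bard, the goblin, the orc, the rogue, the troll | the island: the dwarf, the mage]
7. Smuggler goes to the island with the bard.  [the mainland: the goblin, the orc, the rogue, the troll | the island: the bard, the dwarf, the mage]
8. Smuggler goes back to the mainland alone.  [the mainland: the goblin, the orc, the rogue, the troll | the island: the bard, the dwarf, the mage]
9. Smuggler goes to the island with the troll.  [the mainland: the goblin, the orc, the rogue | the island: the bard, the dwarf, the mage, the troll]
10. Smuggler goes back to the mainland alone.  [the mainland: the goblin, the orc, the rogue | the island: the bard, the dwarf, the mage, the troll]
11. Smuggler goes to the island with the orc.  [the mainland: the goblin, the rogue | the island: the bard, the dwarf, the mage, the orc, the troll]
12. Smuggler goes back to the mainland alone.  [the mainland: the goblin, the rogue | the island: the bard, the dwarf, the mage, the orc, the troll]
13. Smuggler goes to the island with the rogue.  [the mainland: the goblin | the island: the bard, the dwarf, the mage, the orc, the rogue, the troll]
14. Smuggler goes back to the mainland alone.  [the mainland: the goblin | the island: the bard, the dwarf, the mage, the orc, the rogue, the troll]
15. Smuggler goes to the island with the goblin.  [the mainland: — | the island: the bard, the dwarf, the goblin, the mage, the orc, the rogue, the troll]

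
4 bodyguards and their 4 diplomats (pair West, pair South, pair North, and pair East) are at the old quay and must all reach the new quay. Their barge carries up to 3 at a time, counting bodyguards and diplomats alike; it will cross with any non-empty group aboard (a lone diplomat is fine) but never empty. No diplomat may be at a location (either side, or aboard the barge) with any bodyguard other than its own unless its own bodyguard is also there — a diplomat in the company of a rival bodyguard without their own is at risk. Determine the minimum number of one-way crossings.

9

Counting alone: each trip to the new quay takes at most 3 across and each return brings at least 1 back, so after t trips out (and t−1 returns) at most 3t − (t−1) of the 8 are across; that first reaches 8 at t = 4, so at least 7 crossings are needed.
The safety rule pushes this higher. Following every safe sequence of crossings, the most of the 8 that can be at the new quay as the barge arrives there on crossing 7 is 7 — never all 8.
So no plan with fewer than 9 crossings exists, and this one achieves 9:
1. bodyguard West and diplomat West cross → the new quay.
2. bodyguard West crosses ← the old quay.
3. bodyguard South, bodyguard West, and diplomat South cross → the new quay.
4. bodyguard West and diplomat West cross ← the old quay.
5. bodyguard East, bodyguard North, and bodyguard West cross → the new quay.
6. diplomat South crosses ← the old quay.
7. diplomat South and diplomat West cross → the new quay.
8. diplomat West crosses ← the old quay.
9. diplomat East, diplomat North, and diplomat West cross → the new quay.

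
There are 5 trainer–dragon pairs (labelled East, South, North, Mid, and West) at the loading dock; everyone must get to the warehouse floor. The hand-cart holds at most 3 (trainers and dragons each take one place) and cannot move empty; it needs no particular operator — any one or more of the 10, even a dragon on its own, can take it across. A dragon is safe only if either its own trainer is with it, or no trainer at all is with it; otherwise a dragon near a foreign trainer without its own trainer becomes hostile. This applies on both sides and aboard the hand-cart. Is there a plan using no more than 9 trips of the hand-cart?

No

Counting alone: each trip to the warehouse floor takes at most 3 across and each return brings at least 1 back, so after t trips out (and t−1 returns) at most 3t − (t−1) of the 10 are across; that first reaches 10 at t = 5, so at least 9 crossings are needed.
The safety rule pushes this higher. Following every safe sequence of crossings, the most of the 10 that can be at the warehouse floor as the hand-cart arrives there on crossing 9 is 9 — never all 10.
So the move cannot be finished within 9 crossings. (The shortest complete plan takes 11:)
1. dragon East and trainer East cross → the warehouse floor.
2. trainer East crosses ← the loading dock.
3. dragon Mid, dragon North, and dragon South cross → the warehouse floor.
4. dragon East crosses ← the loading dock.
5. trainer Mid, trainer North, and trainer South cross → the warehouse floor.
6. dragon South and trainer South cross ← the loading dock.
7. trainer East, trainer South, and trainer West cross → the warehouse floor.
8. dragon North crosses ← the loading dock.
9. dragon East and dragon South cross → the warehouse floor.
10. dragon East crosses ← the loading dock.
11. dragon East, dragon North, and dragon West cross → the warehouse floor.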